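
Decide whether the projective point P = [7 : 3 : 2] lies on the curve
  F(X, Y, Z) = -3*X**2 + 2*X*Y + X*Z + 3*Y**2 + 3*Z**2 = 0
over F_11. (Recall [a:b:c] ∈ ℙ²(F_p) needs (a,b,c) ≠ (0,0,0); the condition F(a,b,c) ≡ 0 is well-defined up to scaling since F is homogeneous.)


F(7,3,2) ≡ 3 (mod 11); P is NOT on the curve.

Evaluate F(7, 3, 2) term-by-term (mod 11).
  -3*X**2 ↦ -3·49·1·1 = -147
  2*X*Y ↦ 2·7·3·1 = 42
  X*Z ↦ 1·7·1·2 = 14
  3*Y**2 ↦ 3·1·9·1 = 27
  3*Z**2 ↦ 3·1·1·4 = 12
Sum: F(7, 3, 2) = (-147) + (42) + (14) + (27) + (12) = -52.
Reducing mod 11: -52 ≡ 3 (mod 11).
Since F(a, b, c) ≡ 3 ≠ 0 (mod 11), P does NOT lie on the curve.


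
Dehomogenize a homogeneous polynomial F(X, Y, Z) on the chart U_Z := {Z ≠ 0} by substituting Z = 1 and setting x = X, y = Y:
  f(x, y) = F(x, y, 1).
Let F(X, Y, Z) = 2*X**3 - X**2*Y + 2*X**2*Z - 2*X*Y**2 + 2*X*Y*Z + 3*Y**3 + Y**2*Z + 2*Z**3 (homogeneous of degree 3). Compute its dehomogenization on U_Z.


f(x, y) = 2*x**3 - x**2*y + 2*x**2 - 2*x*y**2 + 2*x*y + 3*y**3 + y**2 + 2

On U_Z we set Z = 1. Each monomial c·X^i·Y^j·Z^k in F becomes c·x^i·y^j·1^k = c·x^i·y^j.
Substituting Z = 1: F(X, Y, 1) = 2*x**3 - x**2*y + 2*x**2 - 2*x*y**2 + 2*x*y + 3*y**3 + y**2 + 2.
Note: deg(f) ≤ deg(F) = 3; strict inequality happens when F is divisible by Z (lost terms).


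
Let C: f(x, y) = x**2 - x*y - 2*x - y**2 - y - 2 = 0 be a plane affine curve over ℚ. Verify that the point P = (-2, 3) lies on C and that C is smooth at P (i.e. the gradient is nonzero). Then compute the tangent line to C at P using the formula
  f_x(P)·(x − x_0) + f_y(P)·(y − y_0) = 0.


Tangent line at P: -9*x - 5*y - 3 = 0.

Step 1: f(-2, 3) = 0, so P lies on C.
Step 2: partial derivatives
  f_x(x, y) = 2*x - y - 2, f_y(x, y) = -x - 2*y - 1.
  f_x(P) = -9, f_y(P) = -5 (gradient nonzero, so P is smooth).
Step 3: tangent line at P: -9·(x − -2) + -5·(y − 3) = 0.
Expanding: -9*x - 5*y - 3 = 0.


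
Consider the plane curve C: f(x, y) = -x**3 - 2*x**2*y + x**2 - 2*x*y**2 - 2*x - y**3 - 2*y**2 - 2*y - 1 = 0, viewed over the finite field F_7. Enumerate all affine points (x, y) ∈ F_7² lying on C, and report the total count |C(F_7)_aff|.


Affine F_7-points: {(0, 2), (0, 4), (0, 6), (1, 2), (1, 4), (3, 2), (4, 5), (5, 6), (6, 4)}; count = 9.

For each of the 49 pairs (x, y) ∈ F_7², evaluate f(x, y) mod 7. Record the zeros.
  x = 0: [0↦6, 1↦1, 2↦0, 3↦4, 4↦0, 5↦3, 6↦0]  zeros at y ∈ {2, 4, 6}
  x = 1: [0↦4, 1↦2, 2↦0, 3↦6, 4↦0, 5↦4, 6↦5]  zeros at y ∈ {2, 4}
  x = 2: [0↦5, 1↦2, 2↦2, 3↦6, 4↦1, 5↦2, 6↦3]  zeros at y ∈ ∅
  x = 3: [0↦3, 1↦2, 2↦0, 3↦5, 4↦4, 5↦5, 6↦2]  zeros at y ∈ {2}
  x = 4: [0↦6, 1↦3, 2↦2, 3↦4, 4↦3, 5↦0, 6↦3]  zeros at y ∈ {5}
  x = 5: [0↦1, 1↦6, 2↦2, 3↦4, 4↦6, 5↦2, 6↦0]  zeros at y ∈ {6}
  x = 6: [0↦3, 1↦5, 2↦1, 3↦6, 4↦0, 5↦5, 6↦1]  zeros at y ∈ {4}
Collecting zeros: affine points = {(0, 2), (0, 4), (0, 6), (1, 2), (1, 4), (3, 2), (4, 5), (5, 6), (6, 4)}.
Total count |C(F_7)_aff| = 9.


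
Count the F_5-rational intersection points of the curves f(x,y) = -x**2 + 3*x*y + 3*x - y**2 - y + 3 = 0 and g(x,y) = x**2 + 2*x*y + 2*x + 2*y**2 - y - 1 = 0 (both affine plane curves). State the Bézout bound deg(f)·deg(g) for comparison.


Common zeros: ∅; count = 0; Bézout bound = 4.

deg(f) = 2, deg(g) = 2, so Bézout bound = 4.
Scan x ∈ F_5. For each x, list the y ∈ F_5 with f(x, y) ≡ 0 and those with g(x, y) ≡ 0 (mod 5); the common zeros in that column are the intersection.
  x = 0: f ≡ 0 at y ∈ ∅; g ≡ 0 at y ∈ {1, 2}; common: ∅.
  x = 1: f ≡ 0 at y ∈ {0, 2}; g ≡ 0 at y ∈ {1}; common: ∅.
  x = 2: f ≡ 0 at y ∈ {0}; g ≡ 0 at y ∈ ∅; common: ∅.
  x = 3: f ≡ 0 at y ∈ {1, 2}; g ≡ 0 at y ∈ ∅; common: ∅.
  x = 4: f ≡ 0 at y ∈ ∅; g ≡ 0 at y ∈ {2}; common: ∅.
Collecting: common zeros = ∅, so the count is 0.
Comparison with the Bézout bound: 0 ≤ 4 = deg(f)·deg(g), as expected for curves with no common component (the affine F_5-count falls short of the bound because intersections may lie at infinity, over extension fields, or carry multiplicity).


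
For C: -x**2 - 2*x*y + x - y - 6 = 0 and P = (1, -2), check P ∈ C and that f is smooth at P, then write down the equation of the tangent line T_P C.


Tangent line at P: 3*x - 3*y - 9 = 0.

Step 1: f(1, -2) = 0, so P lies on C.
Step 2: partial derivatives
  f_x(x, y) = -2*x - 2*y + 1, f_y(x, y) = -2*x - 1.
  f_x(P) = 3, f_y(P) = -3 (gradient nonzero, so P is smooth).
Step 3: tangent line at P: 3·(x − 1) + -3·(y − -2) = 0.
Expanding: 3*x - 3*y - 9 = 0.


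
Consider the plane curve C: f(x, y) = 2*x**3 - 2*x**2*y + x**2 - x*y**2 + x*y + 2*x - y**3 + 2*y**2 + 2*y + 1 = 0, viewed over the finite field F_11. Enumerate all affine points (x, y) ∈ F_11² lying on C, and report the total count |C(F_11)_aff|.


Affine F_11-points: {(2, 4), (3, 1), (5, 0), (6, 7), (7, 5), (8, 4), (10, 2), (10, 4), (10, 8)}; count = 9.

For each of the 121 pairs (x, y) ∈ F_11², evaluate f(x, y) mod 11. Record the zeros.
  x = 0: [0↦1, 1↦4, 2↦5, 3↦9, 4↦10, 5↦2, 6↦1, 7↦1, 8↦7, 9↦2, 10↦2]  zeros at y ∈ ∅
  x = 1: [0↦6, 1↦7, 2↦4, 3↦2, 4↦6, 5↦10, 6↦8, 7↦5, 8↦6, 9↦5, 10↦7]  zeros at y ∈ ∅
  x = 2: [0↦3, 1↦9, 2↦9, 3↦8, 4↦0, 5↦1, 6↦5, 7↦6, 8↦9, 9↦8, 10↦8]  zeros at y ∈ {4}
  x = 3: [0↦4, 1↦0, 2↦10, 3↦6, 4↦4, 5↦9, 6↦4, 7↦5, 8↦6, 9↦1, 10↦6]  zeros at y ∈ {1}
  x = 4: [0↦10, 1↦3, 2↦8, 3↦8, 4↦8, 5↦2, 6↦6, 7↦3, 8↦9, 9↦7, 10↦2]  zeros at y ∈ ∅
  x = 5: [0↦0, 1↦8, 2↦4, 3↦4, 4↦2, 5↦3, 6↦1, 7↦1, 8↦8, 9↦5, 10↦8]  zeros at y ∈ {0}
  x = 6: [0↦8, 1↦5, 2↦10, 3↦6, 4↦9, 5↦2, 6↦1, 7↦0, 8↦4, 9↦7, 10↦3]  zeros at y ∈ {7}
  x = 7: [0↦2, 1↦6, 2↦5, 3↦4, 4↦8, 5↦0, 6↦7, 7↦1, 8↦9, 9↦3, 10↦10]  zeros at y ∈ {5}
  x = 8: [0↦5, 1↦1, 2↦1, 3↦10, 4↦0, 5↦9, 6↦9, 7↦5, 8↦2, 9↦5, 10↦8]  zeros at y ∈ {4}
  x = 9: [0↦7, 1↦2, 2↦10, 3↦3, 4↦8, 5↦8, 6↦8, 7↦2, 8↦6, 9↦3, 10↦9]  zeros at y ∈ ∅
  x = 10: [0↦9, 1↦10, 2↦0, 3↦6, 4↦0, 5↦9, 6↦5, 7↦4, 8↦0, 9↦9, 10↦3]  zeros at y ∈ {2, 4, 8}
Collecting zeros: affine points = {(2, 4), (3, 1), (5, 0), (6, 7), (7, 5), (8, 4), (10, 2), (10, 4), (10, 8)}.
Total count |C(F_11)_aff| = 9.


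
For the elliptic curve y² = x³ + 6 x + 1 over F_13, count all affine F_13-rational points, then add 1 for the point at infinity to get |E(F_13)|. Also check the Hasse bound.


Affine points = {(0, 1), (0, 12), (5, 0), (7, 3), (7, 10), (9, 2), (9, 11)}; affine count = 7; |E(F_13)| = 8.

Discriminant check: Δ ∝ 4a³ + 27b² = 4·6³ + 27·1² = 4·216 + 27·1 ≡ 7 (mod 13). Nonzero ⇒ E is nonsingular.
For each x ∈ F_13, compute rhs = x³ + 6·x + 1 mod 13, then count y ∈ F_13 with y² ≡ rhs.
  x = 0: rhs = 1, matching y values: 1, 12 (2 points).
  x = 1: rhs = 8, matching y values: none (0 points).
  x = 2: rhs = 8, matching y values: none (0 points).
  x = 3: rhs = 7, matching y values: none (0 points).
  x = 4: rhs = 11, matching y values: none (0 points).
  x = 5: rhs = 0, matching y values: 0 (1 points).
  x = 6: rhs = 6, matching y values: none (0 points).
  x = 7: rhs = 9, matching y values: 3, 10 (2 points).
  x = 8: rhs = 2, matching y values: none (0 points).
  x = 9: rhs = 4, matching y values: 2, 11 (2 points).
  x = 10: rhs = 8, matching y values: none (0 points).
  x = 11: rhs = 7, matching y values: none (0 points).
  x = 12: rhs = 7, matching y values: none (0 points).
Total affine count: 7.
Full point count |E(F_13)| = 7 + 1 = 8.
Hasse bound: |8 − (13+1)| = |-6| = 6 ≤ 2√13 ≈ 7.2111 ✓.


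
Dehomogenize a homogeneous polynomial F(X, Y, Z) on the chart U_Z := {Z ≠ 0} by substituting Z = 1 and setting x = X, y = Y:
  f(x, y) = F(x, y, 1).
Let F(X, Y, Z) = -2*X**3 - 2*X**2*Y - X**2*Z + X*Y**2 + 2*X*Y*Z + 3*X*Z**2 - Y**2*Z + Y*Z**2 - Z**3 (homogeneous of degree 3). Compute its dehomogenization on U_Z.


f(x, y) = -2*x**3 - 2*x**2*y - x**2 + x*y**2 + 2*x*y + 3*x - y**2 + y - 1

On U_Z we set Z = 1. Each monomial c·X^i·Y^j·Z^k in F becomes c·x^i·y^j·1^k = c·x^i·y^j.
Substituting Z = 1: F(X, Y, 1) = -2*x**3 - 2*x**2*y - x**2 + x*y**2 + 2*x*y + 3*x - y**2 + y - 1.
Note: deg(f) ≤ deg(F) = 3; strict inequality happens when F is divisible by Z (lost terms).


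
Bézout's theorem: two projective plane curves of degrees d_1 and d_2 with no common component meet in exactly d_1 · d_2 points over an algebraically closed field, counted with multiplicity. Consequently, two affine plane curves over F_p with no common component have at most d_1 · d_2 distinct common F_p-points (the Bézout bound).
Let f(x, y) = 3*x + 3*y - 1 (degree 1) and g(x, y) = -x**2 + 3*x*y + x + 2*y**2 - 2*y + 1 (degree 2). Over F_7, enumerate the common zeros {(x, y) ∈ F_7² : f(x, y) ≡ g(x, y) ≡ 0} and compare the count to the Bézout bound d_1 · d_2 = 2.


Common zeros: ∅; count = 0; Bézout bound = 2.

deg(f) = 1, deg(g) = 2, so Bézout bound = 2.
Scan x ∈ F_7. For each x, list the y ∈ F_7 with f(x, y) ≡ 0 and those with g(x, y) ≡ 0 (mod 7); the common zeros in that column are the intersection.
  x = 0: f ≡ 0 at y ∈ {5}; g ≡ 0 at y ∈ ∅; common: ∅.
  x = 1: f ≡ 0 at y ∈ {4}; g ≡ 0 at y ∈ {5}; common: ∅.
  x = 2: f ≡ 0 at y ∈ {3}; g ≡ 0 at y ∈ ∅; common: ∅.
  x = 3: f ≡ 0 at y ∈ {2}; g ≡ 0 at y ∈ ∅; common: ∅.
  x = 4: f ≡ 0 at y ∈ {1}; g ≡ 0 at y ∈ ∅; common: ∅.
  x = 5: f ≡ 0 at y ∈ {0}; g ≡ 0 at y ∈ ∅; common: ∅.
  x = 6: f ≡ 0 at y ∈ {6}; g ≡ 0 at y ∈ ∅; common: ∅.
Collecting: common zeros = ∅, so the count is 0.
Comparison with the Bézout bound: 0 ≤ 2 = deg(f)·deg(g), as expected for curves with no common component (the affine F_7-count falls short of the bound because intersections may lie at infinity, over extension fields, or carry multiplicity).


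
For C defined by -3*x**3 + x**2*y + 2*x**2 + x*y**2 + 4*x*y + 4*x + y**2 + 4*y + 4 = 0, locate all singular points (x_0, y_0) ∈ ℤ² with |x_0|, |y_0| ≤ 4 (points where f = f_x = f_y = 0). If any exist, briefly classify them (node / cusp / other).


Singular points: {(0, -2)}; classification: cusp.

Compute partial derivatives:
  f_x = -9*x**2 + 2*x*y + 4*x + y**2 + 4*y + 4.
  f_y = x**2 + 2*x*y + 4*x + 2*y + 4.
Scan x_0 ∈ {−4, ..., 4}. For each x_0, f_y(x_0, y) is a polynomial in y; find its integer roots y ∈ {−4, ..., 4}, then test f_x and f at those candidates.
  x = -4: f_y(-4, y) = 4 - 6*y; no integer root y with |y| ≤ 4.
  x = -3: f_y(-3, y) = 1 - 4*y; no integer root y with |y| ≤ 4.
  x = -2: f_y(-2, y) = -2*y; vanishes at y ∈ {0}. (-2, 0): f_x = -40 ≠ 0.
  x = -1: f_y(-1, y) = 1; no integer root y with |y| ≤ 4.
  x = 0: f_y(0, y) = 2*y + 4; vanishes at y ∈ {-2}. (0, -2): f_x = 0, f = 0 — SINGULAR.
  x = 1: f_y(1, y) = 4*y + 9; no integer root y with |y| ≤ 4.
  x = 2: f_y(2, y) = 6*y + 16; no integer root y with |y| ≤ 4.
  x = 3: f_y(3, y) = 8*y + 25; no integer root y with |y| ≤ 4.
  x = 4: f_y(4, y) = 10*y + 36; no integer root y with |y| ≤ 4.
Only singular point on the grid: (0, -2).
Classify: substitute x = 0 + u, y = -2 + v and expand: f = -3*u**3 + u**2*v + u*v**2 + v**2.
No constant or linear terms (consistent with a singular point). Quadratic part: v**2. Cubic part: -3*u**3 + u**2*v + u*v**2.
The quadratic part v**2 is a perfect square, so there is a single (double) tangent line v = 0, i.e. y = -2. Restricting the cubic part to that line (v = 0) leaves -3*u**3 ≠ 0, so f is not divisible by v and the branch is v² ≈ 3*u**3 to lowest order — this is a cusp.
Classification: cusp.


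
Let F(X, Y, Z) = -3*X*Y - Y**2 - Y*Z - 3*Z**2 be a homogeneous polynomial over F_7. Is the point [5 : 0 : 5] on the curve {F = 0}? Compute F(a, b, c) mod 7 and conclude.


F(5,0,5) ≡ 2 (mod 7); P is NOT on the curve.

Evaluate F(5, 0, 5) term-by-term (mod 7).
  -3*X*Y ↦ -3·5·0·1 = 0
  -Y**2 ↦ -1·1·0·1 = 0
  -Y*Z ↦ -1·1·0·5 = 0
  -3*Z**2 ↦ -3·1·1·25 = -75
Sum: F(5, 0, 5) = (0) + (0) + (0) + (-75) = -75.
Reducing mod 7: -75 ≡ 2 (mod 7).
Since F(a, b, c) ≡ 2 ≠ 0 (mod 7), P does NOT lie on the curve.


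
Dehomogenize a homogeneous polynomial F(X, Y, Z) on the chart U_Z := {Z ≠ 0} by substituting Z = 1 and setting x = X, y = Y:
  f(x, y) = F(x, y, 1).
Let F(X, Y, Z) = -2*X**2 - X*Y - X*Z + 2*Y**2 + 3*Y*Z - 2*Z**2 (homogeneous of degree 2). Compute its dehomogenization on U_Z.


f(x, y) = -2*x**2 - x*y - x + 2*y**2 + 3*y - 2

On U_Z we set Z = 1. Each monomial c·X^i·Y^j·Z^k in F becomes c·x^i·y^j·1^k = c·x^i·y^j.
Substituting Z = 1: F(X, Y, 1) = -2*x**2 - x*y - x + 2*y**2 + 3*y - 2.
Note: deg(f) ≤ deg(F) = 2; strict inequality happens when F is divisible by Z (lost terms).


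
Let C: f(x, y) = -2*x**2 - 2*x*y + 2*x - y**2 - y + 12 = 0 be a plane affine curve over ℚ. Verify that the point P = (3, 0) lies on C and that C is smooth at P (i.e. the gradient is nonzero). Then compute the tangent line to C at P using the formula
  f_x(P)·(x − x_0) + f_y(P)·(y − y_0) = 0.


Tangent line at P: -10*x - 7*y + 30 = 0.

Step 1: f(3, 0) = 0, so P lies on C.
Step 2: partial derivatives
  f_x(x, y) = -4*x - 2*y + 2, f_y(x, y) = -2*x - 2*y - 1.
  f_x(P) = -10, f_y(P) = -7 (gradient nonzero, so P is smooth).
Step 3: tangent line at P: -10·(x − 3) + -7·(y − 0) = 0.
Expanding: -10*x - 7*y + 30 = 0.


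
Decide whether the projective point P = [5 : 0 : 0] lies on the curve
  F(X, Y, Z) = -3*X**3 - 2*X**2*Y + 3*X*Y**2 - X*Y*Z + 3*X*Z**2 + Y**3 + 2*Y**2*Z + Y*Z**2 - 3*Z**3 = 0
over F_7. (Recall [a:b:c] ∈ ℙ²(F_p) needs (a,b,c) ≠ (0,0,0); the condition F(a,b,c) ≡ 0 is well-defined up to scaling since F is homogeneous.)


F(5,0,0) ≡ 3 (mod 7); P is NOT on the curve.

Evaluate F(5, 0, 0) term-by-term (mod 7).
  -3*X**3 ↦ -3·125·1·1 = -375
  -2*X**2*Y ↦ -2·25·0·1 = 0
  3*X*Y**2 ↦ 3·5·0·1 = 0
  -X*Y*Z ↦ -1·5·0·0 = 0
  3*X*Z**2 ↦ 3·5·1·0 = 0
  Y**3 ↦ 1·1·0·1 = 0
  2*Y**2*Z ↦ 2·1·0·0 = 0
  Y*Z**2 ↦ 1·1·0·0 = 0
  -3*Z**3 ↦ -3·1·1·0 = 0
Sum: F(5, 0, 0) = (-375) + (0) + (0) + (0) + (0) + (0) + (0) + (0) + (0) = -375.
Reducing mod 7: -375 ≡ 3 (mod 7).
Since F(a, b, c) ≡ 3 ≠ 0 (mod 7), P does NOT lie on the curve.


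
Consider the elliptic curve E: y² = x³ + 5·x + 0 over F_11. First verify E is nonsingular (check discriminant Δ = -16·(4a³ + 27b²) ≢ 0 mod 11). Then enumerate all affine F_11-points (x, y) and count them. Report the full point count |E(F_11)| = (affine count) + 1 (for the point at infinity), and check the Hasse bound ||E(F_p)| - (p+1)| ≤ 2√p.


Affine points = {(0, 0), (3, 3), (3, 8), (6, 2), (6, 9), (7, 2), (7, 9), (9, 2), (9, 9), (10, 4), (10, 7)}; affine count = 11; |E(F_11)| = 12.

Discriminant check: Δ ∝ 4a³ + 27b² = 4·5³ + 27·0² = 4·125 + 27·0 ≡ 5 (mod 11). Nonzero ⇒ E is nonsingular.
For each x ∈ F_11, compute rhs = x³ + 5·x + 0 mod 11, then count y ∈ F_11 with y² ≡ rhs.
  x = 0: rhs = 0, matching y values: 0 (1 points).
  x = 1: rhs = 6, matching y values: none (0 points).
  x = 2: rhs = 7, matching y values: none (0 points).
  x = 3: rhs = 9, matching y values: 3, 8 (2 points).
  x = 4: rhs = 7, matching y values: none (0 points).
  x = 5: rhs = 7, matching y values: none (0 points).
  x = 6: rhs = 4, matching y values: 2, 9 (2 points).
  x = 7: rhs = 4, matching y values: 2, 9 (2 points).
  x = 8: rhs = 2, matching y values: none (0 points).
  x = 9: rhs = 4, matching y values: 2, 9 (2 points).
  x = 10: rhs = 5, matching y values: 4, 7 (2 points).
Total affine count: 11.
Full point count |E(F_11)| = 11 + 1 = 12.
Hasse bound: |12 − (11+1)| = |0| = 0 ≤ 2√11 ≈ 6.6332 ✓.


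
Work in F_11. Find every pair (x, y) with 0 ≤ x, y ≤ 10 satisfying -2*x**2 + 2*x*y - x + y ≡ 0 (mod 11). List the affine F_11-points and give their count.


Affine F_11-points: {(0, 0), (1, 1), (2, 2), (3, 3), (4, 4), (5, 0), (5, 1), (5, 2), (5, 3), (5, 4), (5, 5), (5, 6), (5, 7), (5, 8), (5, 9), (5, 10), (6, 6), (7, 7), (8, 8), (9, 9), (10, 10)}; count = 21.

For each of the 121 pairs (x, y) ∈ F_11², evaluate f(x, y) mod 11. Record the zeros.
  x = 0: [0↦0, 1↦1, 2↦2, 3↦3, 4↦4, 5↦5, 6↦6, 7↦7, 8↦8, 9↦9, 10↦10]  zeros at y ∈ {0}
  x = 1: [0↦8, 1↦0, 2↦3, 3↦6, 4↦9, 5↦1, 6↦4, 7↦7, 8↦10, 9↦2, 10↦5]  zeros at y ∈ {1}
  x = 2: [0↦1, 1↦6, 2↦0, 3↦5, 4↦10, 5↦4, 6↦9, 7↦3, 8↦8, 9↦2, 10↦7]  zeros at y ∈ {2}
  x = 3: [0↦1, 1↦8, 2↦4, 3↦0, 4↦7, 5↦3, 6↦10, 7↦6, 8↦2, 9↦9, 10↦5]  zeros at y ∈ {3}
  x = 4: [0↦8, 1↦6, 2↦4, 3↦2, 4↦0, 5↦9, 6↦7, 7↦5, 8↦3, 9↦1, 10↦10]  zeros at y ∈ {4}
  x = 5: [0↦0, 1↦0, 2↦0, 3↦0, 4↦0, 5↦0, 6↦0, 7↦0, 8↦0, 9↦0, 10↦0]  zeros at y ∈ {0, 1, 2, 3, 4, 5, 6, 7, 8, 9, 10}
  x = 6: [0↦10, 1↦1, 2↦3, 3↦5, 4↦7, 5↦9, 6↦0, 7↦2, 8↦4, 9↦6, 10↦8]  zeros at y ∈ {6}
  x = 7: [0↦5, 1↦9, 2↦2, 3↦6, 4↦10, 5↦3, 6↦7, 7↦0, 8↦4, 9↦8, 10↦1]  zeros at y ∈ {7}
  x = 8: [0↦7, 1↦2, 2↦8, 3↦3, 4↦9, 5↦4, 6↦10, 7↦5, 8↦0, 9↦6, 10↦1]  zeros at y ∈ {8}
  x = 9: [0↦5, 1↦2, 2↦10, 3↦7, 4↦4, 5↦1, 6↦9, 7↦6, 8↦3, 9↦0, 10↦8]  zeros at y ∈ {9}
  x = 10: [0↦10, 1↦9, 2↦8, 3↦7, 4↦6, 5↦5, 6↦4, 7↦3, 8↦2, 9↦1, 10↦0]  zeros at y ∈ {10}
Collecting zeros: affine points = {(0, 0), (1, 1), (2, 2), (3, 3), (4, 4), (5, 0), (5, 1), (5, 2), (5, 3), (5, 4), (5, 5), (5, 6), (5, 7), (5, 8), (5, 9), (5, 10), (6, 6), (7, 7), (8, 8), (9, 9), (10, 10)}.
Total count |C(F_11)_aff| = 21.


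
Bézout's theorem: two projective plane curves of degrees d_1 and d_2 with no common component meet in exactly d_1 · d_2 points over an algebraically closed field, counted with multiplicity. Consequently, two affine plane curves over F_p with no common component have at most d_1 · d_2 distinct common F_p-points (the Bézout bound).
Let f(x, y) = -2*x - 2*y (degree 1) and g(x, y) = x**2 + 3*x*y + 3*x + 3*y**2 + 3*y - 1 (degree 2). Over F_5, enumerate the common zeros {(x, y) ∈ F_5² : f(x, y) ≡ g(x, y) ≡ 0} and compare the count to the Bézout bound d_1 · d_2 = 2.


Common zeros: {(1, 4), (4, 1)}; count = 2; Bézout bound = 2.

deg(f) = 1, deg(g) = 2, so Bézout bound = 2.
Scan x ∈ F_5. For each x, list the y ∈ F_5 with f(x, y) ≡ 0 and those with g(x, y) ≡ 0 (mod 5); the common zeros in that column are the intersection.
  x = 0: f ≡ 0 at y ∈ {0}; g ≡ 0 at y ∈ {1, 3}; common: ∅.
  x = 1: f ≡ 0 at y ∈ {4}; g ≡ 0 at y ∈ {4}; common: {4}.
  x = 2: f ≡ 0 at y ∈ {3}; g ≡ 0 at y ∈ ∅; common: ∅.
  x = 3: f ≡ 0 at y ∈ {2}; g ≡ 0 at y ∈ {3}; common: ∅.
  x = 4: f ≡ 0 at y ∈ {1}; g ≡ 0 at y ∈ {1, 4}; common: {1}.
Collecting: common zeros = {(1, 4), (4, 1)}, so the count is 2.
Comparison with the Bézout bound: 2 ≤ 2 = deg(f)·deg(g), as expected for curves with no common component (the bound is attained).


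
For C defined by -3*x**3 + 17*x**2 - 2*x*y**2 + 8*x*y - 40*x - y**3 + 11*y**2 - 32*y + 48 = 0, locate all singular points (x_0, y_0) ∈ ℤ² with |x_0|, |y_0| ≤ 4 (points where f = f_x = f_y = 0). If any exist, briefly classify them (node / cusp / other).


Singular points: {(2, 2)}; classification: node.

Compute partial derivatives:
  f_x = -9*x**2 + 34*x - 2*y**2 + 8*y - 40.
  f_y = -4*x*y + 8*x - 3*y**2 + 22*y - 32.
Scan x_0 ∈ {−4, ..., 4}. For each x_0, f_y(x_0, y) is a polynomial in y; find its integer roots y ∈ {−4, ..., 4}, then test f_x and f at those candidates.
  x = -4: f_y(-4, y) = -3*y**2 + 38*y - 64; vanishes at y ∈ {2}. (-4, 2): f_x = -312 ≠ 0.
  x = -3: f_y(-3, y) = -3*y**2 + 34*y - 56; vanishes at y ∈ {2}. (-3, 2): f_x = -215 ≠ 0.
  x = -2: f_y(-2, y) = -3*y**2 + 30*y - 48; vanishes at y ∈ {2}. (-2, 2): f_x = -136 ≠ 0.
  x = -1: f_y(-1, y) = -3*y**2 + 26*y - 40; vanishes at y ∈ {2}. (-1, 2): f_x = -75 ≠ 0.
  x = 0: f_y(0, y) = -3*y**2 + 22*y - 32; vanishes at y ∈ {2}. (0, 2): f_x = -32 ≠ 0.
  x = 1: f_y(1, y) = -3*y**2 + 18*y - 24; vanishes at y ∈ {2, 4}. (1, 2): f_x = -7 ≠ 0; (1, 4): f_x = -15 ≠ 0.
  x = 2: f_y(2, y) = -3*y**2 + 14*y - 16; vanishes at y ∈ {2}. (2, 2): f_x = 0, f = 0 — SINGULAR.
  x = 3: f_y(3, y) = -3*y**2 + 10*y - 8; vanishes at y ∈ {2}. (3, 2): f_x = -11 ≠ 0.
  x = 4: f_y(4, y) = -3*y**2 + 6*y; vanishes at y ∈ {0, 2}. (4, 0): f_x = -48 ≠ 0; (4, 2): f_x = -40 ≠ 0.
Only singular point on the grid: (2, 2).
Classify: substitute x = 2 + u, y = 2 + v and expand: f = -3*u**3 - u**2 - 2*u*v**2 - v**3 + v**2.
No constant or linear terms (consistent with a singular point). Quadratic part: -u**2 + v**2. Cubic part: -3*u**3 - 2*u*v**2 - v**3.
The quadratic part v**2 - u**2 = (v − u)(v + u) splits into two distinct linear factors, so there are two distinct tangent lines y − 2 = ±(x − 2) — this is a node (ordinary double point).
Classification: node.


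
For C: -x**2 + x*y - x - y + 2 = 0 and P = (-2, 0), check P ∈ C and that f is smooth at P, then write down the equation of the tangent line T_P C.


Tangent line at P: 3*x - 3*y + 6 = 0.

Step 1: f(-2, 0) = 0, so P lies on C.
Step 2: partial derivatives
  f_x(x, y) = -2*x + y - 1, f_y(x, y) = x - 1.
  f_x(P) = 3, f_y(P) = -3 (gradient nonzero, so P is smooth).
Step 3: tangent line at P: 3·(x − -2) + -3·(y − 0) = 0.
Expanding: 3*x - 3*y + 6 = 0.


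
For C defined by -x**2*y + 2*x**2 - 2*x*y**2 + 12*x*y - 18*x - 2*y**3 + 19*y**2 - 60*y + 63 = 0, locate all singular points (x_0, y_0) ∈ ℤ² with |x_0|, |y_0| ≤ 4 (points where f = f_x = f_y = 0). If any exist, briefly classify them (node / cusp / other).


Singular points: {(0, 3)}; classification: node.

Compute partial derivatives:
  f_x = -2*x*y + 4*x - 2*y**2 + 12*y - 18.
  f_y = -x**2 - 4*x*y + 12*x - 6*y**2 + 38*y - 60.
Scan x_0 ∈ {−4, ..., 4}. For each x_0, f_y(x_0, y) is a polynomial in y; find its integer roots y ∈ {−4, ..., 4}, then test f_x and f at those candidates.
  x = -4: f_y(-4, y) = -6*y**2 + 54*y - 124; no integer root y with |y| ≤ 4.
  x = -3: f_y(-3, y) = -6*y**2 + 50*y - 105; no integer root y with |y| ≤ 4.
  x = -2: f_y(-2, y) = -6*y**2 + 46*y - 88; vanishes at y ∈ {4}. (-2, 4): f_x = 6 ≠ 0.
  x = -1: f_y(-1, y) = -6*y**2 + 42*y - 73; no integer root y with |y| ≤ 4.
  x = 0: f_y(0, y) = -6*y**2 + 38*y - 60; vanishes at y ∈ {3}. (0, 3): f_x = 0, f = 0 — SINGULAR.
  x = 1: f_y(1, y) = -6*y**2 + 34*y - 49; no integer root y with |y| ≤ 4.
  x = 2: f_y(2, y) = -6*y**2 + 30*y - 40; no integer root y with |y| ≤ 4.
  x = 3: f_y(3, y) = -6*y**2 + 26*y - 33; no integer root y with |y| ≤ 4.
  x = 4: f_y(4, y) = -6*y**2 + 22*y - 28; no integer root y with |y| ≤ 4.
Only singular point on the grid: (0, 3).
Classify: substitute x = 0 + u, y = 3 + v and expand: f = -u**2*v - u**2 - 2*u*v**2 - 2*v**3 + v**2.
No constant or linear terms (consistent with a singular point). Quadratic part: -u**2 + v**2. Cubic part: -u**2*v - 2*u*v**2 - 2*v**3.
The quadratic part v**2 - u**2 = (v − u)(v + u) splits into two distinct linear factors, so there are two distinct tangent lines y − 3 = ±(x − 0) — this is a node (ordinary double point).
Classification: node.


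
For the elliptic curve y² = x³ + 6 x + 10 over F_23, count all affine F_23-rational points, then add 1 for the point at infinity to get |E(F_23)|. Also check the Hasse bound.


Affine points = {(3, 3), (3, 20), (4, 11), (4, 12), (5, 2), (5, 21), (6, 3), (6, 20), (7, 2), (7, 21), (8, 8), (8, 15), (10, 9), (10, 14), (11, 2), (11, 21), (12, 4), (12, 19), (13, 10), (13, 13), (14, 3), (14, 20), (15, 5), (15, 18), (16, 4), (16, 19), (18, 4), (18, 19), (21, 6), (21, 17), (22, 7), (22, 16)}; affine count = 32; |E(F_23)| = 33.

Discriminant check: Δ ∝ 4a³ + 27b² = 4·6³ + 27·10² = 4·216 + 27·100 ≡ 22 (mod 23). Nonzero ⇒ E is nonsingular.
For each x ∈ F_23, compute rhs = x³ + 6·x + 10 mod 23, then count y ∈ F_23 with y² ≡ rhs.
  x = 0: rhs = 10, matching y values: none (0 points).
  x = 1: rhs = 17, matching y values: none (0 points).
  x = 2: rhs = 7, matching y values: none (0 points).
  x = 3: rhs = 9, matching y values: 3, 20 (2 points).
  x = 4: rhs = 6, matching y values: 11, 12 (2 points).
  x = 5: rhs = 4, matching y values: 2, 21 (2 points).
  x = 6: rhs = 9, matching y values: 3, 20 (2 points).
  x = 7: rhs = 4, matching y values: 2, 21 (2 points).
  x = 8: rhs = 18, matching y values: 8, 15 (2 points).
  x = 9: rhs = 11, matching y values: none (0 points).
  x = 10: rhs = 12, matching y values: 9, 14 (2 points).
  x = 11: rhs = 4, matching y values: 2, 21 (2 points).
  x = 12: rhs = 16, matching y values: 4, 19 (2 points).
  x = 13: rhs = 8, matching y values: 10, 13 (2 points).
  x = 14: rhs = 9, matching y values: 3, 20 (2 points).
  x = 15: rhs = 2, matching y values: 5, 18 (2 points).
  x = 16: rhs = 16, matching y values: 4, 19 (2 points).
  x = 17: rhs = 11, matching y values: none (0 points).
  x = 18: rhs = 16, matching y values: 4, 19 (2 points).
  x = 19: rhs = 14, matching y values: none (0 points).
  x = 20: rhs = 11, matching y values: none (0 points).
  x = 21: rhs = 13, matching y values: 6, 17 (2 points).
  x = 22: rhs = 3, matching y values: 7, 16 (2 points).
Total affine count: 32.
Full point count |E(F_23)| = 32 + 1 = 33.
Hasse bound: |33 − (23+1)| = |9| = 9 ≤ 2√23 ≈ 9.5917 ✓.


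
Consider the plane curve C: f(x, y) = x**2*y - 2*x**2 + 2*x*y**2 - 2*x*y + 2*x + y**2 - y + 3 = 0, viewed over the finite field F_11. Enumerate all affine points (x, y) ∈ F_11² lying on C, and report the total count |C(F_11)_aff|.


Affine F_11-points: {(0, 6), (1, 2), (1, 6), (3, 1), (3, 5), (5, 5), (10, 1)}; count = 7.

For each of the 121 pairs (x, y) ∈ F_11², evaluate f(x, y) mod 11. Record the zeros.
  x = 0: [0↦3, 1↦3, 2↦5, 3↦9, 4↦4, 5↦1, 6↦0, 7↦1, 8↦4, 9↦9, 10↦5]  zeros at y ∈ {6}
  x = 1: [0↦3, 1↦4, 2↦0, 3↦2, 4↦10, 5↦2, 6↦0, 7↦4, 8↦3, 9↦8, 10↦8]  zeros at y ∈ {2, 6}
  x = 2: [0↦10, 1↦3, 2↦6, 3↦8, 4↦9, 5↦9, 6↦8, 7↦6, 8↦3, 9↦10, 10↦5]  zeros at y ∈ ∅
  x = 3: [0↦2, 1↦0, 2↦1, 3↦5, 4↦1, 5↦0, 6↦2, 7↦7, 8↦4, 9↦4, 10↦7]  zeros at y ∈ {1, 5}
  x = 4: [0↦1, 1↦6, 2↦7, 3↦4, 4↦8, 5↦8, 6↦4, 7↦7, 8↦6, 9↦1, 10↦3]  zeros at y ∈ ∅
  x = 5: [0↦7, 1↦10, 2↦2, 3↦5, 4↦8, 5↦0, 6↦3, 7↦6, 8↦9, 9↦1, 10↦4]  zeros at y ∈ {5}
  x = 6: [0↦9, 1↦1, 2↦8, 3↦8, 4↦1, 5↦9, 6↦10, 7↦4, 8↦2, 9↦4, 10↦10]  zeros at y ∈ ∅
  x = 7: [0↦7, 1↦1, 2↦3, 3↦2, 4↦9, 5↦2, 6↦3, 7↦1, 8↦7, 9↦10, 10↦10]  zeros at y ∈ ∅
  x = 8: [0↦1, 1↦10, 2↦9, 3↦9, 4↦10, 5↦1, 6↦4, 7↦8, 8↦2, 9↦8, 10↦4]  zeros at y ∈ ∅
  x = 9: [0↦2, 1↦6, 2↦4, 3↦7, 4↦4, 5↦6, 6↦2, 7↦3, 8↦9, 9↦9, 10↦3]  zeros at y ∈ ∅
  x = 10: [0↦10, 1↦0, 2↦10, 3↦7, 4↦2, 5↦6, 6↦8, 7↦8, 8↦6, 9↦2, 10↦7]  zeros at y ∈ {1}
Collecting zeros: affine points = {(0, 6), (1, 2), (1, 6), (3, 1), (3, 5), (5, 5), (10, 1)}.
Total count |C(F_11)_aff| = 7.


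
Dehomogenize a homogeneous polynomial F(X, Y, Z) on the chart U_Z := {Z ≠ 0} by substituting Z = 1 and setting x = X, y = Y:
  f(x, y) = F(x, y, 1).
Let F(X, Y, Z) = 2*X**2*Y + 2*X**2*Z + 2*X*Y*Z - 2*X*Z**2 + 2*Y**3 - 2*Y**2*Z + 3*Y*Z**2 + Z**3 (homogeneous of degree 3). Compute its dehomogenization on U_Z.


f(x, y) = 2*x**2*y + 2*x**2 + 2*x*y - 2*x + 2*y**3 - 2*y**2 + 3*y + 1

On U_Z we set Z = 1. Each monomial c·X^i·Y^j·Z^k in F becomes c·x^i·y^j·1^k = c·x^i·y^j.
Substituting Z = 1: F(X, Y, 1) = 2*x**2*y + 2*x**2 + 2*x*y - 2*x + 2*y**3 - 2*y**2 + 3*y + 1.
Note: deg(f) ≤ deg(F) = 3; strict inequality happens when F is divisible by Z (lost terms).


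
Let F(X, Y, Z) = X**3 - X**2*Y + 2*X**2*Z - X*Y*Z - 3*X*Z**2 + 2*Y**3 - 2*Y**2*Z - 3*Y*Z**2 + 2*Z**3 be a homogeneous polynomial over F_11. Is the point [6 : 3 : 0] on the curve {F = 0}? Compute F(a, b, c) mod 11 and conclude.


F(6,3,0) ≡ 8 (mod 11); P is NOT on the curve.

Evaluate F(6, 3, 0) term-by-term (mod 11).
  X**3 ↦ 1·216·1·1 = 216
  -X**2*Y ↦ -1·36·3·1 = -108
  2*X**2*Z ↦ 2·36·1·0 = 0
  -X*Y*Z ↦ -1·6·3·0 = 0
  -3*X*Z**2 ↦ -3·6·1·0 = 0
  2*Y**3 ↦ 2·1·27·1 = 54
  -2*Y**2*Z ↦ -2·1·9·0 = 0
  -3*Y*Z**2 ↦ -3·1·3·0 = 0
  2*Z**3 ↦ 2·1·1·0 = 0
Sum: F(6, 3, 0) = (216) + (-108) + (0) + (0) + (0) + (54) + (0) + (0) + (0) = 162.
Reducing mod 11: 162 ≡ 8 (mod 11).
Since F(a, b, c) ≡ 8 ≠ 0 (mod 11), P does NOT lie on the curve.


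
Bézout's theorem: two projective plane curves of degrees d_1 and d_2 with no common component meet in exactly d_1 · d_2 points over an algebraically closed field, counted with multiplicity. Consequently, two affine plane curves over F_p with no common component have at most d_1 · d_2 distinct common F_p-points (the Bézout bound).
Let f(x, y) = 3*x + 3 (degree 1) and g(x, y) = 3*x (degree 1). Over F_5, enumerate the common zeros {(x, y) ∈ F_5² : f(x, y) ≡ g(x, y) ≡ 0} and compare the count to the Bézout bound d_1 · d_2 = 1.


Common zeros: ∅; count = 0; Bézout bound = 1.

deg(f) = 1, deg(g) = 1, so Bézout bound = 1.
Scan x ∈ F_5. For each x, list the y ∈ F_5 with f(x, y) ≡ 0 and those with g(x, y) ≡ 0 (mod 5); the common zeros in that column are the intersection.
  x = 0: f ≡ 0 at y ∈ ∅; g ≡ 0 at y ∈ {0, 1, 2, 3, 4}; common: ∅.
  x = 1: f ≡ 0 at y ∈ ∅; g ≡ 0 at y ∈ ∅; common: ∅.
  x = 2: f ≡ 0 at y ∈ ∅; g ≡ 0 at y ∈ ∅; common: ∅.
  x = 3: f ≡ 0 at y ∈ ∅; g ≡ 0 at y ∈ ∅; common: ∅.
  x = 4: f ≡ 0 at y ∈ {0, 1, 2, 3, 4}; g ≡ 0 at y ∈ ∅; common: ∅.
Collecting: common zeros = ∅, so the count is 0.
Comparison with the Bézout bound: 0 ≤ 1 = deg(f)·deg(g), as expected for curves with no common component (the affine F_5-count falls short of the bound because intersections may lie at infinity, over extension fields, or carry multiplicity).


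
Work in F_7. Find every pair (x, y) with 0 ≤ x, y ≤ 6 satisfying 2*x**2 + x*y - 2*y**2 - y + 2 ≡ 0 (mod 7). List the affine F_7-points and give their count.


Affine F_7-points: {(1, 3), (1, 4), (2, 5), (2, 6), (4, 1), (4, 4), (6, 1), (6, 5)}; count = 8.

For each of the 49 pairs (x, y) ∈ F_7², evaluate f(x, y) mod 7. Record the zeros.
  x = 0: [0↦2, 1↦6, 2↦6, 3↦2, 4↦1, 5↦3, 6↦1]  zeros at y ∈ ∅
  x = 1: [0↦4, 1↦2, 2↦3, 3↦0, 4↦0, 5↦3, 6↦2]  zeros at y ∈ {3, 4}
  x = 2: [0↦3, 1↦2, 2↦4, 3↦2, 4↦3, 5↦0, 6↦0]  zeros at y ∈ {5, 6}
  x = 3: [0↦6, 1↦6, 2↦2, 3↦1, 4↦3, 5↦1, 6↦2]  zeros at y ∈ ∅
  x = 4: [0↦6, 1↦0, 2↦4, 3↦4, 4↦0, 5↦6, 6↦1]  zeros at y ∈ {1, 4}
  x = 5: [0↦3, 1↦5, 2↦3, 3↦4, 4↦1, 5↦1, 6↦4]  zeros at y ∈ ∅
  x = 6: [0↦4, 1↦0, 2↦6, 3↦1, 4↦6, 5↦0, 6↦4]  zeros at y ∈ {1, 5}
Collecting zeros: affine points = {(1, 3), (1, 4), (2, 5), (2, 6), (4, 1), (4, 4), (6, 1), (6, 5)}.
Total count |C(F_7)_aff| = 8.


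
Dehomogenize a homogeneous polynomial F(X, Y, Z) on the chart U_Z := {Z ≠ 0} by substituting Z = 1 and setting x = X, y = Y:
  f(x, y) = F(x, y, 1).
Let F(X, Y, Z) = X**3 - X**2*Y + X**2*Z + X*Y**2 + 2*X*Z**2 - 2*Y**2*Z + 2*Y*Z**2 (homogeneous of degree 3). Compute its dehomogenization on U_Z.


f(x, y) = x**3 - x**2*y + x**2 + x*y**2 + 2*x - 2*y**2 + 2*y

On U_Z we set Z = 1. Each monomial c·X^i·Y^j·Z^k in F becomes c·x^i·y^j·1^k = c·x^i·y^j.
Substituting Z = 1: F(X, Y, 1) = x**3 - x**2*y + x**2 + x*y**2 + 2*x - 2*y**2 + 2*y.
Note: deg(f) ≤ deg(F) = 3; strict inequality happens when F is divisible by Z (lost terms).


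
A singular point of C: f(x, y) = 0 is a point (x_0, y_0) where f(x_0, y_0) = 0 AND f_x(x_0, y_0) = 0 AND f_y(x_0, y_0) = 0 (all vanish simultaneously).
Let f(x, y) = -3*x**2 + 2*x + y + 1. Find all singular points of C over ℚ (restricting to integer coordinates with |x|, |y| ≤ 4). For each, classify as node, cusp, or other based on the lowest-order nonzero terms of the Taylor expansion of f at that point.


No singular points in the scanned grid; C is smooth there.

Compute partial derivatives:
  f_x = 2 - 6*x.
  f_y = 1.
f_y = 1 is a nonzero constant, so f_y never vanishes: no point (x, y) can satisfy f = f_x = f_y = 0. In particular no (x, y) ∈ {−4, ..., 4}² is singular; the curve is smooth.


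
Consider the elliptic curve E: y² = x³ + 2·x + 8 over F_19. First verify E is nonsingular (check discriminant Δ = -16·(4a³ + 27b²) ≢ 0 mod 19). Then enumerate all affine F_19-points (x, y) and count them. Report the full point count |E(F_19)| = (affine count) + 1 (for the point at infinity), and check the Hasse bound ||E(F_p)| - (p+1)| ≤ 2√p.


Affine points = {(1, 7), (1, 12), (2, 1), (2, 18), (4, 2), (4, 17), (7, 2), (7, 17), (8, 2), (8, 17), (14, 5), (14, 14), (18, 9), (18, 10)}; affine count = 14; |E(F_19)| = 15.

Discriminant check: Δ ∝ 4a³ + 27b² = 4·2³ + 27·8² = 4·8 + 27·64 ≡ 12 (mod 19). Nonzero ⇒ E is nonsingular.
For each x ∈ F_19, compute rhs = x³ + 2·x + 8 mod 19, then count y ∈ F_19 with y² ≡ rhs.
  x = 0: rhs = 8, matching y values: none (0 points).
  x = 1: rhs = 11, matching y values: 7, 12 (2 points).
  x = 2: rhs = 1, matching y values: 1, 18 (2 points).
  x = 3: rhs = 3, matching y values: none (0 points).
  x = 4: rhs = 4, matching y values: 2, 17 (2 points).
  x = 5: rhs = 10, matching y values: none (0 points).
  x = 6: rhs = 8, matching y values: none (0 points).
  x = 7: rhs = 4, matching y values: 2, 17 (2 points).
  x = 8: rhs = 4, matching y values: 2, 17 (2 points).
  x = 9: rhs = 14, matching y values: none (0 points).
  x = 10: rhs = 2, matching y values: none (0 points).
  x = 11: rhs = 12, matching y values: none (0 points).
  x = 12: rhs = 12, matching y values: none (0 points).
  x = 13: rhs = 8, matching y values: none (0 points).
  x = 14: rhs = 6, matching y values: 5, 14 (2 points).
  x = 15: rhs = 12, matching y values: none (0 points).
  x = 16: rhs = 13, matching y values: none (0 points).
  x = 17: rhs = 15, matching y values: none (0 points).
  x = 18: rhs = 5, matching y values: 9, 10 (2 points).
Total affine count: 14.
Full point count |E(F_19)| = 14 + 1 = 15.
Hasse bound: |15 − (19+1)| = |-5| = 5 ≤ 2√19 ≈ 8.7178 ✓.


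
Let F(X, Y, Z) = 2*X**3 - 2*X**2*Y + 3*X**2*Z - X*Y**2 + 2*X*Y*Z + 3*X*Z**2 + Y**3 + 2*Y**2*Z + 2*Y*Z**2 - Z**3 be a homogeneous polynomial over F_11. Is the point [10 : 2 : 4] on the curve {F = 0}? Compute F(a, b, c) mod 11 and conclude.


F(10,2,4) ≡ 8 (mod 11); P is NOT on the curve.

Evaluate F(10, 2, 4) term-by-term (mod 11).
  2*X**3 ↦ 2·1000·1·1 = 2000
  -2*X**2*Y ↦ -2·100·2·1 = -400
  3*X**2*Z ↦ 3·100·1·4 = 1200
  -X*Y**2 ↦ -1·10·4·1 = -40
  2*X*Y*Z ↦ 2·10·2·4 = 160
  3*X*Z**2 ↦ 3·10·1·16 = 480
  Y**3 ↦ 1·1·8·1 = 8
  2*Y**2*Z ↦ 2·1·4·4 = 32
  2*Y*Z**2 ↦ 2·1·2·16 = 64
  -Z**3 ↦ -1·1·1·64 = -64
Sum: F(10, 2, 4) = (2000) + (-400) + (1200) + (-40) + (160) + (480) + (8) + (32) + (64) + (-64) = 3440.
Reducing mod 11: 3440 ≡ 8 (mod 11).
Since F(a, b, c) ≡ 8 ≠ 0 (mod 11), P does NOT lie on the curve.


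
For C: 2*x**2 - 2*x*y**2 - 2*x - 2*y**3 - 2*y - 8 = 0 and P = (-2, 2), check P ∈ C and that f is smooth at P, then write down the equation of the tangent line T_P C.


Tangent line at P: -18*x - 10*y - 16 = 0.

Step 1: f(-2, 2) = 0, so P lies on C.
Step 2: partial derivatives
  f_x(x, y) = 4*x - 2*y**2 - 2, f_y(x, y) = -4*x*y - 6*y**2 - 2.
  f_x(P) = -18, f_y(P) = -10 (gradient nonzero, so P is smooth).
Step 3: tangent line at P: -18·(x − -2) + -10·(y − 2) = 0.
Expanding: -18*x - 10*y - 16 = 0.


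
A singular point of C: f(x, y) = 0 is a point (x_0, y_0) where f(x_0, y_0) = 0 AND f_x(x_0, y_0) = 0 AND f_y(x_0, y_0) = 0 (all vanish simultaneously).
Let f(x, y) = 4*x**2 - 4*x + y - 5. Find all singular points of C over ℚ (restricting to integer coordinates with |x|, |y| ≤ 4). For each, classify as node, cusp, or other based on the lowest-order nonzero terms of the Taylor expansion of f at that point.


No singular points in the scanned grid; C is smooth there.

Compute partial derivatives:
  f_x = 8*x - 4.
  f_y = 1.
f_y = 1 is a nonzero constant, so f_y never vanishes: no point (x, y) can satisfy f = f_x = f_y = 0. In particular no (x, y) ∈ {−4, ..., 4}² is singular; the curve is smooth.


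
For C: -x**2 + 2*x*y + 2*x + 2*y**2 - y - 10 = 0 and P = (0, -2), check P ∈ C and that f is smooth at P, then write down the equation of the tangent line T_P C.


Tangent line at P: -2*x - 9*y - 18 = 0.

Step 1: f(0, -2) = 0, so P lies on C.
Step 2: partial derivatives
  f_x(x, y) = -2*x + 2*y + 2, f_y(x, y) = 2*x + 4*y - 1.
  f_x(P) = -2, f_y(P) = -9 (gradient nonzero, so P is smooth).
Step 3: tangent line at P: -2·(x − 0) + -9·(y − -2) = 0.
Expanding: -2*x - 9*y - 18 = 0.


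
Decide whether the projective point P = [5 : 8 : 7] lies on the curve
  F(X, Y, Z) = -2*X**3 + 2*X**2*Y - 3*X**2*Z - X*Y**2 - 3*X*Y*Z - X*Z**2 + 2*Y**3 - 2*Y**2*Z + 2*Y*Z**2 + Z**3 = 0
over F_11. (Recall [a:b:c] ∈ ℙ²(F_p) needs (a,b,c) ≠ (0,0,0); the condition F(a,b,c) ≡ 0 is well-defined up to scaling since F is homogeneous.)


F(5,8,7) ≡ 3 (mod 11); P is NOT on the curve.

Evaluate F(5, 8, 7) term-by-term (mod 11).
  -2*X**3 ↦ -2·125·1·1 = -250
  2*X**2*Y ↦ 2·25·8·1 = 400
  -3*X**2*Z ↦ -3·25·1·7 = -525
  -X*Y**2 ↦ -1·5·64·1 = -320
  -3*X*Y*Z ↦ -3·5·8·7 = -840
  -X*Z**2 ↦ -1·5·1·49 = -245
  2*Y**3 ↦ 2·1·512·1 = 1024
  -2*Y**2*Z ↦ -2·1·64·7 = -896
  2*Y*Z**2 ↦ 2·1·8·49 = 784
  Z**3 ↦ 1·1·1·343 = 343
Sum: F(5, 8, 7) = (-250) + (400) + (-525) + (-320) + (-840) + (-245) + (1024) + (-896) + (784) + (343) = -525.
Reducing mod 11: -525 ≡ 3 (mod 11).
Since F(a, b, c) ≡ 3 ≠ 0 (mod 11), P does NOT lie on the curve.


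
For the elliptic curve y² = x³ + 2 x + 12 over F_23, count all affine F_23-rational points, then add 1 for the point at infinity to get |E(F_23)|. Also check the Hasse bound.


Affine points = {(0, 9), (0, 14), (2, 1), (2, 22), (5, 3), (5, 20), (7, 1), (7, 22), (9, 0), (11, 10), (11, 13), (12, 4), (12, 19), (13, 2), (13, 21), (14, 1), (14, 22), (15, 6), (15, 17), (16, 0), (19, 3), (19, 20), (20, 5), (20, 18), (21, 0), (22, 3), (22, 20)}; affine count = 27; |E(F_23)| = 28.

Discriminant check: Δ ∝ 4a³ + 27b² = 4·2³ + 27·12² = 4·8 + 27·144 ≡ 10 (mod 23). Nonzero ⇒ E is nonsingular.
For each x ∈ F_23, compute rhs = x³ + 2·x + 12 mod 23, then count y ∈ F_23 with y² ≡ rhs.
  x = 0: rhs = 12, matching y values: 9, 14 (2 points).
  x = 1: rhs = 15, matching y values: none (0 points).
  x = 2: rhs = 1, matching y values: 1, 22 (2 points).
  x = 3: rhs = 22, matching y values: none (0 points).
  x = 4: rhs = 15, matching y values: none (0 points).
  x = 5: rhs = 9, matching y values: 3, 20 (2 points).
  x = 6: rhs = 10, matching y values: none (0 points).
  x = 7: rhs = 1, matching y values: 1, 22 (2 points).
  x = 8: rhs = 11, matching y values: none (0 points).
  x = 9: rhs = 0, matching y values: 0 (1 points).
  x = 10: rhs = 20, matching y values: none (0 points).
  x = 11: rhs = 8, matching y values: 10, 13 (2 points).
  x = 12: rhs = 16, matching y values: 4, 19 (2 points).
  x = 13: rhs = 4, matching y values: 2, 21 (2 points).
  x = 14: rhs = 1, matching y values: 1, 22 (2 points).
  x = 15: rhs = 13, matching y values: 6, 17 (2 points).
  x = 16: rhs = 0, matching y values: 0 (1 points).
  x = 17: rhs = 14, matching y values: none (0 points).
  x = 18: rhs = 15, matching y values: none (0 points).
  x = 19: rhs = 9, matching y values: 3, 20 (2 points).
  x = 20: rhs = 2, matching y values: 5, 18 (2 points).
  x = 21: rhs = 0, matching y values: 0 (1 points).
  x = 22: rhs = 9, matching y values: 3, 20 (2 points).
Total affine count: 27.
Full point count |E(F_23)| = 27 + 1 = 28.
Hasse bound: |28 − (23+1)| = |4| = 4 ≤ 2√23 ≈ 9.5917 ✓.
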